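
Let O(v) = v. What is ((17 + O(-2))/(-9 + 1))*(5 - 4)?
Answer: -15/8 ≈ -1.8750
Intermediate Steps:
((17 + O(-2))/(-9 + 1))*(5 - 4) = ((17 - 2)/(-9 + 1))*(5 - 4) = (15/(-8))*1 = (15*(-⅛))*1 = -15/8*1 = -15/8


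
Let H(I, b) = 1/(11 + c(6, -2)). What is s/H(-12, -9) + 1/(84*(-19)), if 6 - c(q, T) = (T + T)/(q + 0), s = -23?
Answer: -648509/1596 ≈ -406.33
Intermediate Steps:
c(q, T) = 6 - 2*T/q (c(q, T) = 6 - (T + T)/(q + 0) = 6 - 2*T/q)
H(I, b) = 3/53 (H(I, b) = 1/(11 + (6 - 2*(-2)/6)) = 1/(11 + (6 - 2*(-2)*⅙)) = 1/(11 + (6 + ⅔)) = 1/(11 + 20/3) = 1/(53/3) = 3/53)
s/H(-12, -9) + 1/(84*(-19)) = -23/3/53 + 1/(84*(-19)) = -23*53/3 + (1/84)*(-1/19) = -1219/3 - 1/1596 = -648509/1596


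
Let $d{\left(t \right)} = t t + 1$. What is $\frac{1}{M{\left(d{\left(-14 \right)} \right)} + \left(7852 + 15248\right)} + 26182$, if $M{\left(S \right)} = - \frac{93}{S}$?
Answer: $\frac{119143992671}{4550607} \approx 26182.0$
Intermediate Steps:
$d{\left(t \right)} = 1 + t^{2}$ ($d{\left(t \right)} = t^{2} + 1 = 1 + t^{2}$)
$\frac{1}{M{\left(d{\left(-14 \right)} \right)} + \left(7852 + 15248\right)} + 26182 = \frac{1}{- \frac{93}{1 + \left(-14\right)^{2}} + \left(7852 + 15248\right)} + 26182 = \frac{1}{- \frac{93}{1 + 196} + 23100} + 26182 = \frac{1}{- \frac{93}{197} + 23100} + 26182 = \frac{1}{\frac{4550607}{197}} + 26182 = \frac{197}{4550607} + 26182 = \frac{119143992671}{4550607}$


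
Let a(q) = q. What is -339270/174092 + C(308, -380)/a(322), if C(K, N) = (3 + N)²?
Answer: 3079284616/7007203 ≈ 439.45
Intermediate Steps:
-339270/174092 + C(308, -380)/a(322) = -339270/174092 + (3 - 380)²/322 = -339270*1/174092 + (-377)²*(1/322) = -169635/87046 + 142129*(1/322) = -169635/87046 + 142129/322 = 3079284616/7007203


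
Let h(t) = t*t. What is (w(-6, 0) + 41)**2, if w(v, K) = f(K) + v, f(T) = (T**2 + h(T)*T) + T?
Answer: 1225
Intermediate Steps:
h(t) = t**2
f(T) = T + T**2 + T**3 (f(T) = (T**2 + T**2*T) + T = (T**2 + T**3) + T = T + T**2 + T**3)
w(v, K) = v + K*(1 + K + K**2) (w(v, K) = K*(1 + K + K**2) + v = v + K*(1 + K + K**2))
(w(-6, 0) + 41)**2 = ((-6 + 0*(1 + 0 + 0**2)) + 41)**2 = ((-6 + 0*(1 + 0 + 0)) + 41)**2 = ((-6 + 0*1) + 41)**2 = ((-6 + 0) + 41)**2 = (-6 + 41)**2 = 35**2 = 1225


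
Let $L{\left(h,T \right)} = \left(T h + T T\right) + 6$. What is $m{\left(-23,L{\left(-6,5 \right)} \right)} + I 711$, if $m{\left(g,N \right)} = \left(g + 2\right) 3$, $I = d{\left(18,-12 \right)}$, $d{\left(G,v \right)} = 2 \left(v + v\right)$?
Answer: $-34191$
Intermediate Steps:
$d{\left(G,v \right)} = 4 v$ ($d{\left(G,v \right)} = 2 \cdot 2 v = 4 v$)
$L{\left(h,T \right)} = 6 + T^{2} + T h$ ($L{\left(h,T \right)} = \left(T h + T^{2}\right) + 6 = \left(T^{2} + T h\right) + 6 = 6 + T^{2} + T h$)
$I = -48$ ($I = 4 \left(-12\right) = -48$)
$m{\left(g,N \right)} = 6 + 3 g$ ($m{\left(g,N \right)} = \left(2 + g\right) 3 = 6 + 3 g$)
$m{\left(-23,L{\left(-6,5 \right)} \right)} + I 711 = \left(6 + 3 \left(-23\right)\right) - 34128 = \left(6 - 69\right) - 34128 = -63 - 34128 = -34191$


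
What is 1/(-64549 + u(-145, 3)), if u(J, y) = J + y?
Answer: -1/64691 ≈ -1.5458e-5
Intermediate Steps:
1/(-64549 + u(-145, 3)) = 1/(-64549 + (-145 + 3)) = 1/(-64549 - 142) = 1/(-64691) = -1/64691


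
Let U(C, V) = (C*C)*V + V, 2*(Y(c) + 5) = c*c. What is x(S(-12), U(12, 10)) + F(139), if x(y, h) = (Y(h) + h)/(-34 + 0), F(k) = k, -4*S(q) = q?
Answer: -1047969/34 ≈ -30823.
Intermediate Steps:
Y(c) = -5 + c²/2 (Y(c) = -5 + (c*c)/2 = -5 + c²/2)
S(q) = -q/4
U(C, V) = V + V*C² (U(C, V) = C²*V + V = V*C² + V = V + V*C²)
x(y, h) = 5/34 - h/34 - h²/68 (x(y, h) = ((-5 + h²/2) + h)/(-34 + 0) = (-5 + h + h²/2)/(-34) = (-5 + h + h²/2)*(-1/34) = 5/34 - h/34 - h²/68)
x(S(-12), U(12, 10)) + F(139) = (5/34 - 5*(1 + 12²)/17 - 100*(1 + 12²)²/68) + 139 = (5/34 - 5*(1 + 144)/17 - 100*(1 + 144)²/68) + 139 = (5/34 - 5*145/17 - (10*145)²/68) + 139 = (5/34 - 1/34*1450 - 1/68*1450²) + 139 = (5/34 - 725/17 - 1/68*2102500) + 139 = (5/34 - 725/17 - 525625/17) + 139 = -1052695/34 + 139 = -1047969/34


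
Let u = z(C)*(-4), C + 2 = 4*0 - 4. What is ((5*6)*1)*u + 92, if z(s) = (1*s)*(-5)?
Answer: -3508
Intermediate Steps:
C = -6 (C = -2 + (4*0 - 4) = -2 + (0 - 4) = -2 - 4 = -6)
z(s) = -5*s (z(s) = s*(-5) = -5*s)
u = -120 (u = -5*(-6)*(-4) = 30*(-4) = -120)
((5*6)*1)*u + 92 = ((5*6)*1)*(-120) + 92 = (30*1)*(-120) + 92 = 30*(-120) + 92 = -3600 + 92 = -3508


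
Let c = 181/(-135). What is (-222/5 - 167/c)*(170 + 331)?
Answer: 36344043/905 ≈ 40159.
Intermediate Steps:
c = -181/135 (c = 181*(-1/135) = -181/135 ≈ -1.3407)
(-222/5 - 167/c)*(170 + 331) = (-222/5 - 167/(-181/135))*(170 + 331) = (-222*1/5 - 167*(-135/181))*501 = (-222/5 + 22545/181)*501 = (72543/905)*501 = 36344043/905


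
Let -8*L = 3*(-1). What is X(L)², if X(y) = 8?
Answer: 64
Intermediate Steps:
L = 3/8 (L = -3*(-1)/8 = -⅛*(-3) = 3/8 ≈ 0.37500)
X(L)² = 8² = 64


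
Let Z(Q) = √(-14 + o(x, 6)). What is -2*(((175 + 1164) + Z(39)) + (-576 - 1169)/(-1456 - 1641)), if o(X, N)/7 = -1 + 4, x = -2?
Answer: -8297256/3097 - 2*√7 ≈ -2684.4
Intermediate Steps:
o(X, N) = 21 (o(X, N) = 7*(-1 + 4) = 7*3 = 21)
Z(Q) = √7 (Z(Q) = √(-14 + 21) = √7)
-2*(((175 + 1164) + Z(39)) + (-576 - 1169)/(-1456 - 1641)) = -2*(((175 + 1164) + √7) + (-576 - 1169)/(-1456 - 1641)) = -2*((1339 + √7) - 1745/(-3097)) = -2*((1339 + √7) - 1745*(-1/3097)) = -2*((1339 + √7) + 1745/3097) = -2*(4148628/3097 + √7) = -8297256/3097 - 2*√7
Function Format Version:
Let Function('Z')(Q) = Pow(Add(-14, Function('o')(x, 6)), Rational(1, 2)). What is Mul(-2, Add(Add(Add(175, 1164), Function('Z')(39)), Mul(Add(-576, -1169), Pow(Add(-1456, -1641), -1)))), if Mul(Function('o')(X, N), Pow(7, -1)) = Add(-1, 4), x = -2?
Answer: Add(Rational(-8297256, 3097), Mul(-2, Pow(7, Rational(1, 2)))) ≈ -2684.4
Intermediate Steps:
Function('o')(X, N) = 21 (Function('o')(X, N) = Mul(7, Add(-1, 4)) = Mul(7, 3) = 21)
Function('Z')(Q) = Pow(7, Rational(1, 2)) (Function('Z')(Q) = Pow(Add(-14, 21), Rational(1, 2)) = Pow(7, Rational(1, 2)))
Mul(-2, Add(Add(Add(175, 1164), Function('Z')(39)), Mul(Add(-576, -1169), Pow(Add(-1456, -1641), -1)))) = Mul(-2, Add(Add(Add(175, 1164), Pow(7, Rational(1, 2))), Mul(Add(-576, -1169), Pow(Add(-1456, -1641), -1)))) = Mul(-2, Add(Add(1339, Pow(7, Rational(1, 2))), Mul(-1745, Pow(-3097, -1)))) = Mul(-2, Add(Add(1339, Pow(7, Rational(1, 2))), Mul(-1745, Rational(-1, 3097)))) = Mul(-2, Add(Add(1339, Pow(7, Rational(1, 2))), Rational(1745, 3097))) = Mul(-2, Add(Rational(4148628, 3097), Pow(7, Rational(1, 2)))) = Add(Rational(-8297256, 3097), Mul(-2, Pow(7, Rational(1, 2))))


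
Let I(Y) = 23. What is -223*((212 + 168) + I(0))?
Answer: -89869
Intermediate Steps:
-223*((212 + 168) + I(0)) = -223*((212 + 168) + 23) = -223*(380 + 23) = -223*403 = -89869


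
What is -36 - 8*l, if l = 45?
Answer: -396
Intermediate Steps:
-36 - 8*l = -36 - 8*45 = -36 - 360 = -396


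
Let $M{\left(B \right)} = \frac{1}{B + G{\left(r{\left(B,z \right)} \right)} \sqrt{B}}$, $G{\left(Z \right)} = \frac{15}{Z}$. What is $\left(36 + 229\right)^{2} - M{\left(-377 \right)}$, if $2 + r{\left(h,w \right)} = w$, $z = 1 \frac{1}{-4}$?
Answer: $\frac{266363434}{3793} - \frac{60 i \sqrt{377}}{1429961} \approx 70225.0 - 0.0008147 i$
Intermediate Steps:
$z = - \frac{1}{4}$ ($z = 1 \left(- \frac{1}{4}\right) = - \frac{1}{4} \approx -0.25$)
$r{\left(h,w \right)} = -2 + w$
$M{\left(B \right)} = \frac{1}{B - \frac{20 \sqrt{B}}{3}}$ ($M{\left(B \right)} = \frac{1}{B + \frac{15}{-2 - \frac{1}{4}} \sqrt{B}} = \frac{1}{B + \frac{15}{- \frac{9}{4}} \sqrt{B}} = \frac{1}{B + 15 \left(- \frac{4}{9}\right) \sqrt{B}} = \frac{1}{B - \frac{20 \sqrt{B}}{3}}$)
$\left(36 + 229\right)^{2} - M{\left(-377 \right)} = \left(36 + 229\right)^{2} - \frac{3}{- 20 \sqrt{-377} + 3 \left(-377\right)} = 265^{2} - \frac{3}{- 20 i \sqrt{377} - 1131} = 70225 - \frac{3}{- 20 i \sqrt{377} - 1131} = 70225 - \frac{3}{-1131 - 20 i \sqrt{377}}$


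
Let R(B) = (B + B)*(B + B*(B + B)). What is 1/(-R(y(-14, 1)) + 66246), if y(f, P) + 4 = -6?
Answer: 1/70046 ≈ 1.4276e-5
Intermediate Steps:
y(f, P) = -10 (y(f, P) = -4 - 6 = -10)
R(B) = 2*B*(B + 2*B²) (R(B) = (2*B)*(B + B*(2*B)) = (2*B)*(B + 2*B²) = 2*B*(B + 2*B²))
1/(-R(y(-14, 1)) + 66246) = 1/(-(-10)²*(2 + 4*(-10)) + 66246) = 1/(-100*(2 - 40) + 66246) = 1/(-100*(-38) + 66246) = 1/(-1*(-3800) + 66246) = 1/(3800 + 66246) = 1/70046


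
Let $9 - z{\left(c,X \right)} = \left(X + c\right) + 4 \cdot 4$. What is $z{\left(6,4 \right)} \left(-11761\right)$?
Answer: $199937$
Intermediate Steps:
$z{\left(c,X \right)} = -7 - X - c$ ($z{\left(c,X \right)} = 9 - \left(\left(X + c\right) + 4 \cdot 4\right) = 9 - \left(\left(X + c\right) + 16\right) = 9 - \left(16 + X + c\right) = -7 - X - c$)
$z{\left(6,4 \right)} \left(-11761\right) = \left(-7 - 4 - 6\right) \left(-11761\right) = \left(-17\right) \left(-11761\right) = 199937$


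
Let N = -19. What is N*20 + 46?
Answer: -334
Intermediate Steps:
N*20 + 46 = -19*20 + 46 = -380 + 46 = -334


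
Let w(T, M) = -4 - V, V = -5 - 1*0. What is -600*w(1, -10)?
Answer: -600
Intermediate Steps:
V = -5 (V = -5 + 0 = -5)
w(T, M) = 1 (w(T, M) = -4 - 1*(-5) = -4 + 5 = 1)
-600*w(1, -10) = -600*1 = -600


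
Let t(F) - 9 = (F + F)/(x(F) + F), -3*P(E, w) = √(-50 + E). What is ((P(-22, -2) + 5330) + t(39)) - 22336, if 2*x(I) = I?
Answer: -50987/3 - 2*I*√2 ≈ -16996.0 - 2.8284*I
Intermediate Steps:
P(E, w) = -√(-50 + E)/3
x(I) = I/2
t(F) = 31/3 (t(F) = 9 + (F + F)/(F/2 + F) = 9 + (2*F)/((3*F/2)) = 9 + (2*F)*(2/(3*F)) = 9 + 4/3 = 31/3)
((P(-22, -2) + 5330) + t(39)) - 22336 = ((-√(-50 - 22)/3 + 5330) + 31/3) - 22336 = ((-2*I*√2 + 5330) + 31/3) - 22336 = ((5330 - 2*I*√2) + 31/3) - 22336 = (16021/3 - 2*I*√2) - 22336 = -50987/3 - 2*I*√2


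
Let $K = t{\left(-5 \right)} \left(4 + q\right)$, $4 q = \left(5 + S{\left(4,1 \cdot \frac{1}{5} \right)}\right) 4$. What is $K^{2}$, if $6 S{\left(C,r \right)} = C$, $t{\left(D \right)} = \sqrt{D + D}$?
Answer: $- \frac{8410}{9} \approx -934.44$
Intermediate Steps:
$t{\left(D \right)} = \sqrt{2} \sqrt{D}$ ($t{\left(D \right)} = \sqrt{2 D} = \sqrt{2} \sqrt{D}$)
$S{\left(C,r \right)} = \frac{C}{6}$
$q = \frac{17}{3}$ ($q = \frac{\left(5 + \frac{1}{6} \cdot 4\right) 4}{4} = \frac{\left(5 + \frac{2}{3}\right) 4}{4} = \frac{\frac{17}{3} \cdot 4}{4} = \frac{1}{4} \cdot \frac{68}{3} = \frac{17}{3} \approx 5.6667$)
$K = \frac{29 i \sqrt{10}}{3}$ ($K = \sqrt{2} \sqrt{-5} \left(4 + \frac{17}{3}\right) = \sqrt{2} i \sqrt{5} \cdot \frac{29}{3} = i \sqrt{10} \cdot \frac{29}{3} = \frac{29 i \sqrt{10}}{3} \approx 30.569 i$)
$K^{2} = \left(\frac{29 i \sqrt{10}}{3}\right)^{2} = - \frac{8410}{9}$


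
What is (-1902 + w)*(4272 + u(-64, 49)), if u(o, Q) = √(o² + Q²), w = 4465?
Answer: 10949136 + 2563*√6497 ≈ 1.1156e+7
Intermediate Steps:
u(o, Q) = √(Q² + o²)
(-1902 + w)*(4272 + u(-64, 49)) = (-1902 + 4465)*(4272 + √(49² + (-64)²)) = 2563*(4272 + √(2401 + 4096)) = 2563*(4272 + √6497) = 10949136 + 2563*√6497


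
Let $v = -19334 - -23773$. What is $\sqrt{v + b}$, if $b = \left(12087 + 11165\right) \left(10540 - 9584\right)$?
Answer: $\sqrt{22233351} \approx 4715.2$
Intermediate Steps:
$b = 22228912$ ($b = 23252 \cdot 956 = 22228912$)
$v = 4439$ ($v = -19334 + 23773 = 4439$)
$\sqrt{v + b} = \sqrt{4439 + 22228912} = \sqrt{22233351}$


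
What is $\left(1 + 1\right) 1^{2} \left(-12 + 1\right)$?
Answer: $-22$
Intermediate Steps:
$\left(1 + 1\right) 1^{2} \left(-12 + 1\right) = 2 \cdot 1 \left(-11\right) = 2 \left(-11\right) = -22$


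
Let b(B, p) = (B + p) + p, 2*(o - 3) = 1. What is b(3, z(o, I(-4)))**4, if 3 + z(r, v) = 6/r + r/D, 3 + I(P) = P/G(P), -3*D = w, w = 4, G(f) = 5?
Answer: 332150625/614656 ≈ 540.38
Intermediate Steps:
o = 7/2 (o = 3 + (1/2)*1 = 3 + 1/2 = 7/2 ≈ 3.5000)
D = -4/3 (D = -1/3*4 = -4/3 ≈ -1.3333)
I(P) = -3 + P/5
z(r, v) = -3 + 6/r - 3*r/4 (z(r, v) = -3 + (6/r + r/(-4/3)) = -3 + (6/r + r*(-3/4)) = -3 + (6/r - 3*r/4) = -3 + 6/r - 3*r/4)
b(B, p) = B + 2*p
b(3, z(o, I(-4)))**4 = (3 + 2*(-3 + 6/(7/2) - 3/4*7/2))**4 = (3 + 2*(-3 + 6*(2/7) - 21/8))**4 = (3 + 2*(-3 + 12/7 - 21/8))**4 = (3 + 2*(-219/56))**4 = (3 - 219/28)**4 = (-135/28)**4 = 332150625/614656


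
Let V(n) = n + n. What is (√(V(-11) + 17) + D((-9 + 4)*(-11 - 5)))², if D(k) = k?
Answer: (80 + I*√5)² ≈ 6395.0 + 357.77*I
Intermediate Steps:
V(n) = 2*n
(√(V(-11) + 17) + D((-9 + 4)*(-11 - 5)))² = (√(2*(-11) + 17) + (-9 + 4)*(-11 - 5))² = (√(-22 + 17) - 5*(-16))² = (√(-5) + 80)² = (I*√5 + 80)² = (80 + I*√5)²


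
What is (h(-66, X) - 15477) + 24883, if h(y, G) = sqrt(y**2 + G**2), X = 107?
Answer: 9406 + sqrt(15805) ≈ 9531.7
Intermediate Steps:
h(y, G) = sqrt(G**2 + y**2)
(h(-66, X) - 15477) + 24883 = (sqrt(107**2 + (-66)**2) - 15477) + 24883 = (sqrt(11449 + 4356) - 15477) + 24883 = (sqrt(15805) - 15477) + 24883 = (-15477 + sqrt(15805)) + 24883 = 9406 + sqrt(15805)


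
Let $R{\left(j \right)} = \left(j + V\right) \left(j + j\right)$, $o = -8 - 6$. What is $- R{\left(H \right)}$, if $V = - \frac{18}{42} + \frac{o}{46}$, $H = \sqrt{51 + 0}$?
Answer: $-102 + \frac{236 \sqrt{51}}{161} \approx -91.532$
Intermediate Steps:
$o = -14$ ($o = -8 - 6 = -14$)
$H = \sqrt{51} \approx 7.1414$
$V = - \frac{118}{161}$ ($V = - \frac{18}{42} - \frac{14}{46} = \left(-18\right) \frac{1}{42} - \frac{7}{23} = - \frac{3}{7} - \frac{7}{23} = - \frac{118}{161} \approx -0.73292$)
$R{\left(j \right)} = 2 j \left(- \frac{118}{161} + j\right)$ ($R{\left(j \right)} = \left(j - \frac{118}{161}\right) \left(j + j\right) = \left(- \frac{118}{161} + j\right) 2 j = 2 j \left(- \frac{118}{161} + j\right)$)
$- R{\left(H \right)} = - \frac{2 \sqrt{51} \left(-118 + 161 \sqrt{51}\right)}{161}$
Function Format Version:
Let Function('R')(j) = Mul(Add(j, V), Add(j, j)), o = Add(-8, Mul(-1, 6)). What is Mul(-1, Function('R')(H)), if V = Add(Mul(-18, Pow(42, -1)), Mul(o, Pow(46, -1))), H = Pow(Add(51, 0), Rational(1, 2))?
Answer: Add(-102, Mul(Rational(236, 161), Pow(51, Rational(1, 2)))) ≈ -91.532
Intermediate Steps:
o = -14 (o = Add(-8, -6) = -14)
H = Pow(51, Rational(1, 2)) ≈ 7.1414
V = Rational(-118, 161) (V = Add(Mul(-18, Pow(42, -1)), Mul(-14, Pow(46, -1))) = Add(Mul(-18, Rational(1, 42)), Mul(-14, Rational(1, 46))) = Add(Rational(-3, 7), Rational(-7, 23)) = Rational(-118, 161) ≈ -0.73292)
Function('R')(j) = Mul(2, j, Add(Rational(-118, 161), j)) (Function('R')(j) = Mul(Add(j, Rational(-118, 161)), Add(j, j)) = Mul(Add(Rational(-118, 161), j), Mul(2, j)) = Mul(2, j, Add(Rational(-118, 161), j)))
Mul(-1, Function('R')(H)) = Mul(-1, Mul(Rational(2, 161), Pow(51, Rational(1, 2)), Add(-118, Mul(161, Pow(51, Rational(1, 2)))))) = Mul(Rational(-2, 161), Pow(51, Rational(1, 2)), Add(-118, Mul(161, Pow(51, Rational(1, 2)))))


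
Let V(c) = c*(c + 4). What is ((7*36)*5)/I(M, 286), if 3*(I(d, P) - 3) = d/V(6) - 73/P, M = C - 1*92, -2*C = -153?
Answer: 64864800/145627 ≈ 445.42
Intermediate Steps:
C = 153/2 (C = -½*(-153) = 153/2 ≈ 76.500)
V(c) = c*(4 + c)
M = -31/2 (M = 153/2 - 1*92 = 153/2 - 92 = -31/2 ≈ -15.500)
I(d, P) = 3 - 73/(3*P) + d/180 (I(d, P) = 3 + (d/((6*(4 + 6))) - 73/P)/3 = 3 + (d/((6*10)) - 73/P)/3 = 3 + (d/60 - 73/P)/3 = 3 + (-73/P + d/60)/3 = 3 + (-73/(3*P) + d/180) = 3 - 73/(3*P) + d/180)
((7*36)*5)/I(M, 286) = ((7*36)*5)/(((1/180)*(-4380 + 286*(540 - 31/2))/286)) = (252*5)/(((1/180)*(1/286)*(-4380 + 286*(1049/2)))) = 1260/(((1/180)*(1/286)*(-4380 + 150007))) = 1260/(((1/180)*(1/286)*145627)) = 1260/(145627/51480) = 1260*(51480/145627) = 64864800/145627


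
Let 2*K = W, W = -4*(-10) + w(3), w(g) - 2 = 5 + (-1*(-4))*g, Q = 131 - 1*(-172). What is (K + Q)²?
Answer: 442225/4 ≈ 1.1056e+5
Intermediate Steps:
Q = 303 (Q = 131 + 172 = 303)
w(g) = 7 + 4*g (w(g) = 2 + (5 + (-1*(-4))*g) = 2 + (5 + 4*g) = 7 + 4*g)
W = 59 (W = -4*(-10) + (7 + 4*3) = 40 + (7 + 12) = 40 + 19 = 59)
K = 59/2 (K = (½)*59 = 59/2 ≈ 29.500)
(K + Q)² = (59/2 + 303)² = (665/2)² = 442225/4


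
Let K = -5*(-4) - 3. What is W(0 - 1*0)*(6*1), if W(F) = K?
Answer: 102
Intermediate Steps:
K = 17 (K = 20 - 3 = 17)
W(F) = 17
W(0 - 1*0)*(6*1) = 17*(6*1) = 17*6 = 102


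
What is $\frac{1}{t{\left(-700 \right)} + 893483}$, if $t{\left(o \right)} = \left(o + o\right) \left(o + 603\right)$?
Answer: $\frac{1}{1029283} \approx 9.7155 \cdot 10^{-7}$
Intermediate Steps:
$t{\left(o \right)} = 2 o \left(603 + o\right)$
$\frac{1}{t{\left(-700 \right)} + 893483} = \frac{1}{2 \left(-700\right) \left(603 - 700\right) + 893483} = \frac{1}{2 \left(-700\right) \left(-97\right) + 893483} = \frac{1}{135800 + 893483} = \frac{1}{1029283}$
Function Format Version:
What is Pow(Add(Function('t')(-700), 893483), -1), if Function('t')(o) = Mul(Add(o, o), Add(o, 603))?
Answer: Rational(1, 1029283) ≈ 9.7155e-7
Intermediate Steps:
Function('t')(o) = Mul(2, o, Add(603, o)) (Function('t')(o) = Mul(Mul(2, o), Add(603, o)) = Mul(2, o, Add(603, o)))
Pow(Add(Function('t')(-700), 893483), -1) = Pow(Add(Mul(2, -700, Add(603, -700)), 893483), -1) = Pow(Add(Mul(2, -700, -97), 893483), -1) = Pow(Add(135800, 893483), -1) = Pow(1029283, -1) = Rational(1, 1029283)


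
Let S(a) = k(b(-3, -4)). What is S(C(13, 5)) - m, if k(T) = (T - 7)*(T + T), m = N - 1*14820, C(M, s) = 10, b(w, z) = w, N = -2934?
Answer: 17814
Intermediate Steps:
m = -17754 (m = -2934 - 1*14820 = -2934 - 14820 = -17754)
k(T) = 2*T*(-7 + T) (k(T) = (-7 + T)*(2*T) = 2*T*(-7 + T))
S(a) = 60 (S(a) = 2*(-3)*(-7 - 3) = 2*(-3)*(-10) = 60)
S(C(13, 5)) - m = 60 - 1*(-17754) = 60 + 17754 = 17814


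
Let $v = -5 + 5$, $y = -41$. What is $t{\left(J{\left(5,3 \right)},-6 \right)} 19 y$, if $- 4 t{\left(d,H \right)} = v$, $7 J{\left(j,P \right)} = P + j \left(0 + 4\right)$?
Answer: $0$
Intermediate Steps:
$J{\left(j,P \right)} = \frac{P}{7} + \frac{4 j}{7}$ ($J{\left(j,P \right)} = \frac{P + j \left(0 + 4\right)}{7} = \frac{P + j 4}{7} = \frac{P + 4 j}{7} = \frac{P}{7} + \frac{4 j}{7}$)
$v = 0$
$t{\left(d,H \right)} = 0$ ($t{\left(d,H \right)} = \left(- \frac{1}{4}\right) 0 = 0$)
$t{\left(J{\left(5,3 \right)},-6 \right)} 19 y = 0 \cdot 19 \left(-41\right) = 0 \left(-41\right) = 0$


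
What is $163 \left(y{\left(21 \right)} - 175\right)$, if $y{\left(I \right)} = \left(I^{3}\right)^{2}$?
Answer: $13979849198$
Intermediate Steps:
$y{\left(I \right)} = I^{6}$
$163 \left(y{\left(21 \right)} - 175\right) = 163 \left(21^{6} - 175\right) = 163 \left(85766121 - 175\right) = 163 \cdot 85765946 = 13979849198$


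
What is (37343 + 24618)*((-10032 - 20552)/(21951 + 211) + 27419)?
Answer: 18824659342767/11081 ≈ 1.6988e+9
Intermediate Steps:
(37343 + 24618)*((-10032 - 20552)/(21951 + 211) + 27419) = 61961*(-30584/22162 + 27419) = 61961*(-30584*1/22162 + 27419) = 61961*(-15292/11081 + 27419) = 61961*(303814647/11081) = 18824659342767/11081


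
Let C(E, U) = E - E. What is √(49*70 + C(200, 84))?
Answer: 7*√70 ≈ 58.566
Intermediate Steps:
C(E, U) = 0
√(49*70 + C(200, 84)) = √(49*70 + 0) = √(3430 + 0) = √3430 = 7*√70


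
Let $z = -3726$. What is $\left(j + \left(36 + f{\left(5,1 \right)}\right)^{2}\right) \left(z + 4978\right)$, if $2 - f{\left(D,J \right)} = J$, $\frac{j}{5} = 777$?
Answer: $6578008$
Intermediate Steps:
$j = 3885$ ($j = 5 \cdot 777 = 3885$)
$f{\left(D,J \right)} = 2 - J$
$\left(j + \left(36 + f{\left(5,1 \right)}\right)^{2}\right) \left(z + 4978\right) = \left(3885 + \left(36 + \left(2 - 1\right)\right)^{2}\right) \left(-3726 + 4978\right) = \left(3885 + \left(36 + \left(2 - 1\right)\right)^{2}\right) 1252 = \left(3885 + \left(36 + 1\right)^{2}\right) 1252 = \left(3885 + 37^{2}\right) 1252 = \left(3885 + 1369\right) 1252 = 5254 \cdot 1252 = 6578008$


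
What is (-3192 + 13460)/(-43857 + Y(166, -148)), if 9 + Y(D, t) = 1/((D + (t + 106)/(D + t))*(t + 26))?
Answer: -615073736/2627661135 ≈ -0.23408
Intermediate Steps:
Y(D, t) = -9 + 1/((26 + t)*(D + (106 + t)/(D + t))) (Y(D, t) = -9 + 1/((D + (t + 106)/(D + t))*(t + 26)) = -9 + 1/((D + (106 + t)/(D + t))*(26 + t)) = -9 + 1/((26 + t)*(D + (106 + t)/(D + t))))
(-3192 + 13460)/(-43857 + Y(166, -148)) = (-3192 + 13460)/(-43857 + (-24804 + 166 - 1187*(-148) - 234*166² - 9*(-148)² - 234*166*(-148) - 9*166*(-148)² - 9*(-148)*166²)/(2756 + (-148)² + 26*166² + 132*(-148) + 166*(-148)² - 148*166² + 26*166*(-148))) = 10268/(-43857 + (-24804 + 166 + 175676 - 234*27556 - 9*21904 + 5748912 - 9*166*21904 - 9*(-148)*27556)/(2756 + 21904 + 26*27556 - 19536 + 166*21904 - 148*27556 - 638768)) = 10268/(-43857 + (-24804 + 166 + 175676 - 6448104 - 197136 + 5748912 - 32724576 + 36704592)/(2756 + 21904 + 716456 - 19536 + 3636064 - 4078288 - 638768)) = 10268/(-43857 + 3234726/(-359412)) = 10268/(-43857 - 1/359412*3234726) = 10268/(-43857 - 539121/59902) = 10268/(-2627661135/59902) = 10268*(-59902/2627661135) = -615073736/2627661135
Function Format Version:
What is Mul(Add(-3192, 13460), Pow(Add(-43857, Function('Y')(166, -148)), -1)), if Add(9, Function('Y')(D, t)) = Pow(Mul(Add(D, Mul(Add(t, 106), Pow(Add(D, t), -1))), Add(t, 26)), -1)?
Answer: Rational(-615073736, 2627661135) ≈ -0.23408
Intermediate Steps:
Function('Y')(D, t) = Add(-9, Mul(Pow(Add(26, t), -1), Pow(Add(D, Mul(Pow(Add(D, t), -1), Add(106, t))), -1))) (Function('Y')(D, t) = Add(-9, Pow(Mul(Add(D, Mul(Add(t, 106), Pow(Add(D, t), -1))), Add(t, 26)), -1)) = Add(-9, Pow(Mul(Add(D, Mul(Add(106, t), Pow(Add(D, t), -1))), Add(26, t)), -1)) = Add(-9, Pow(Mul(Add(D, Mul(Pow(Add(D, t), -1), Add(106, t))), Add(26, t)), -1)) = Add(-9, Pow(Mul(Add(26, t), Add(D, Mul(Pow(Add(D, t), -1), Add(106, t)))), -1)) = Add(-9, Mul(Pow(Add(26, t), -1), Pow(Add(D, Mul(Pow(Add(D, t), -1), Add(106, t))), -1))))
Mul(Add(-3192, 13460), Pow(Add(-43857, Function('Y')(166, -148)), -1)) = Mul(Add(-3192, 13460), Pow(Add(-43857, Mul(Pow(Add(2756, Pow(-148, 2), Mul(26, Pow(166, 2)), Mul(132, -148), Mul(166, Pow(-148, 2)), Mul(-148, Pow(166, 2)), Mul(26, 166, -148)), -1), Add(-24804, 166, Mul(-1187, -148), Mul(-234, Pow(166, 2)), Mul(-9, Pow(-148, 2)), Mul(-234, 166, -148), Mul(-9, 166, Pow(-148, 2)), Mul(-9, -148, Pow(166, 2))))), -1)) = Mul(10268, Pow(Add(-43857, Mul(Pow(Add(2756, 21904, Mul(26, 27556), -19536, Mul(166, 21904), Mul(-148, 27556), -638768), -1), Add(-24804, 166, 175676, Mul(-234, 27556), Mul(-9, 21904), 5748912, Mul(-9, 166, 21904), Mul(-9, -148, 27556)))), -1)) = Mul(10268, Pow(Add(-43857, Mul(Pow(Add(2756, 21904, 716456, -19536, 3636064, -4078288, -638768), -1), Add(-24804, 166, 175676, -6448104, -197136, 5748912, -32724576, 36704592))), -1)) = Mul(10268, Pow(Add(-43857, Mul(Pow(-359412, -1), 3234726)), -1)) = Mul(10268, Pow(Add(-43857, Mul(Rational(-1, 359412), 3234726)), -1)) = Mul(10268, Pow(Add(-43857, Rational(-539121, 59902)), -1)) = Mul(10268, Pow(Rational(-2627661135, 59902), -1)) = Mul(10268, Rational(-59902, 2627661135)) = Rational(-615073736, 2627661135)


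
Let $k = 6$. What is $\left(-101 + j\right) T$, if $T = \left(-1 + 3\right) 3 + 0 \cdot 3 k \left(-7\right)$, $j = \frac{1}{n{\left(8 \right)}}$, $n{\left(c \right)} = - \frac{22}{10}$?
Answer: $- \frac{6696}{11} \approx -608.73$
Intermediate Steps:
$n{\left(c \right)} = - \frac{11}{5}$ ($n{\left(c \right)} = \left(-22\right) \frac{1}{10} = - \frac{11}{5}$)
$j = - \frac{5}{11}$ ($j = \frac{1}{- \frac{11}{5}} = - \frac{5}{11} \approx -0.45455$)
$T = 6$ ($T = \left(-1 + 3\right) 3 + 0 \cdot 3 \cdot 6 \left(-7\right) = 2 \cdot 3 + 0 \cdot 18 \left(-7\right) = 6 + 0 \left(-7\right) = 6 + 0 = 6$)
$\left(-101 + j\right) T = \left(-101 - \frac{5}{11}\right) 6 = \left(- \frac{1116}{11}\right) 6 = - \frac{6696}{11}$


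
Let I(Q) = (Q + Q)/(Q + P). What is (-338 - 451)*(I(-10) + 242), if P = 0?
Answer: -192516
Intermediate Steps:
I(Q) = 2 (I(Q) = (Q + Q)/(Q + 0) = (2*Q)/Q = 2)
(-338 - 451)*(I(-10) + 242) = (-338 - 451)*(2 + 242) = -789*244 = -192516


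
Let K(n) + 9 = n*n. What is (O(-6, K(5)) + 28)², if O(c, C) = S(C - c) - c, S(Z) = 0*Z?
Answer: 1156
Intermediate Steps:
K(n) = -9 + n² (K(n) = -9 + n*n = -9 + n²)
S(Z) = 0
O(c, C) = -c (O(c, C) = 0 - c = -c)
(O(-6, K(5)) + 28)² = (-1*(-6) + 28)² = (6 + 28)² = 34² = 1156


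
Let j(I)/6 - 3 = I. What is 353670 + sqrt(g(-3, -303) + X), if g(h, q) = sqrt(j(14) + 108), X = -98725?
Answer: 353670 + sqrt(-98725 + sqrt(210)) ≈ 3.5367e+5 + 314.18*I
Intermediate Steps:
j(I) = 18 + 6*I
g(h, q) = sqrt(210) (g(h, q) = sqrt((18 + 6*14) + 108) = sqrt((18 + 84) + 108) = sqrt(102 + 108) = sqrt(210))
353670 + sqrt(g(-3, -303) + X) = 353670 + sqrt(sqrt(210) - 98725) = 353670 + sqrt(-98725 + sqrt(210))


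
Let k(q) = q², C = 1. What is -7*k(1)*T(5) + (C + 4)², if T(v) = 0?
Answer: 25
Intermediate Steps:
-7*k(1)*T(5) + (C + 4)² = -7*1²*0 + (1 + 4)² = -7*1*0 + 5² = -0 + 25 = -7*0 + 25 = 0 + 25 = 25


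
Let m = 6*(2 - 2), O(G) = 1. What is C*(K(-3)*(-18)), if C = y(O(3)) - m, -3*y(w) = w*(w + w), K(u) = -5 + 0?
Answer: -60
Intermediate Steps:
K(u) = -5
y(w) = -2*w**2/3 (y(w) = -w*(w + w)/3 = -w*2*w/3 = -2*w**2/3)
m = 0 (m = 6*0 = 0)
C = -2/3 (C = -2/3*1**2 - 1*0 = -2/3*1 + 0 = -2/3 + 0 = -2/3 ≈ -0.66667)
C*(K(-3)*(-18)) = -(-10)*(-18)/3 = -2/3*90 = -60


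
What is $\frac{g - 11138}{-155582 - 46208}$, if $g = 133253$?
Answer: $- \frac{24423}{40358} \approx -0.60516$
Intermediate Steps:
$\frac{g - 11138}{-155582 - 46208} = \frac{133253 - 11138}{-155582 - 46208} = \frac{122115}{-201790} = 122115 \left(- \frac{1}{201790}\right) = - \frac{24423}{40358}$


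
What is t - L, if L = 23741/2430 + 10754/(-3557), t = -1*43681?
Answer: -377615474827/8643510 ≈ -43688.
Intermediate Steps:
t = -43681
L = 58314517/8643510 (L = 23741*(1/2430) + 10754*(-1/3557) = 23741/2430 - 10754/3557 = 58314517/8643510 ≈ 6.7466)
t - L = -43681 - 1*58314517/8643510 = -43681 - 58314517/8643510 = -377615474827/8643510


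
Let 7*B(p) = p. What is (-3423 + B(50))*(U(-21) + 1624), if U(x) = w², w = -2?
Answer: -38927108/7 ≈ -5.5610e+6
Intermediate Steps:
B(p) = p/7
U(x) = 4 (U(x) = (-2)² = 4)
(-3423 + B(50))*(U(-21) + 1624) = (-3423 + (⅐)*50)*(4 + 1624) = (-3423 + 50/7)*1628 = -23911/7*1628 = -38927108/7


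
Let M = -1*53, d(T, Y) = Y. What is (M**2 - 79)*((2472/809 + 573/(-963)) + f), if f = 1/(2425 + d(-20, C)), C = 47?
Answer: 239610641725/35663956 ≈ 6718.6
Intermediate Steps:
M = -53
f = 1/2472 (f = 1/(2425 + 47) = 1/2472 ≈ 0.00040453)
(M**2 - 79)*((2472/809 + 573/(-963)) + f) = ((-53)**2 - 79)*((2472/809 + 573/(-963)) + 1/2472) = (2809 - 79)*((2472*(1/809) + 573*(-1/963)) + 1/2472) = 2730*((2472/809 - 191/321) + 1/2472) = 2730*(638993/259689 + 1/2472) = 2730*(526616795/213983736) = 239610641725/35663956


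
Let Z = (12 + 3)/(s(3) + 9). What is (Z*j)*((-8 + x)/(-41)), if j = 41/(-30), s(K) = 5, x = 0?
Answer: -2/7 ≈ -0.28571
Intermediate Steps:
j = -41/30 (j = 41*(-1/30) = -41/30 ≈ -1.3667)
Z = 15/14 (Z = (12 + 3)/(5 + 9) = 15/14 ≈ 1.0714)
(Z*j)*((-8 + x)/(-41)) = ((15/14)*(-41/30))*((-8 + 0)/(-41)) = -(-82)*(-1)/(7*41) = -41/28*8/41 = -2/7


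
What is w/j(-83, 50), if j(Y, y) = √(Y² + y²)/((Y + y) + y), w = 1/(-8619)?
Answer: -√9389/4760223 ≈ -2.0356e-5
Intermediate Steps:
w = -1/8619 ≈ -0.00011602
j(Y, y) = √(Y² + y²)/(Y + 2*y)
w/j(-83, 50) = -(-83 + 2*50)/√((-83)² + 50²)/8619 = -(-83 + 100)/√(6889 + 2500)/8619 = -17*√9389/9389/8619 = -√9389/4760223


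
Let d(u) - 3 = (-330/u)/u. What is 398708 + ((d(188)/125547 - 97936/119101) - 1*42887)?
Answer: 31341282777018461397/88081802940328 ≈ 3.5582e+5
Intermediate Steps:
d(u) = 3 - 330/u² (d(u) = 3 + (-330/u)/u = 3 - 330/u²)
398708 + ((d(188)/125547 - 97936/119101) - 1*42887) = 398708 + (((3 - 330/188²)/125547 - 97936/119101) - 1*42887) = 398708 + (((3 - 330*1/35344)*(1/125547) - 97936*1/119101) - 42887) = 398708 + (((3 - 165/17672)*(1/125547) - 97936/119101) - 42887) = 398708 + (((52851/17672)*(1/125547) - 97936/119101) - 42887) = 398708 + ((17617/739555528 - 97936/119101) - 42887) = 398708 + (-72427011987891/88081802940328 - 42887) = 398708 - 3777636709713834827/88081802940328 = 31341282777018461397/88081802940328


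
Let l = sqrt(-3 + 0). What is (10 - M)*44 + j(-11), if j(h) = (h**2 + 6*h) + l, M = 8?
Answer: 143 + I*sqrt(3) ≈ 143.0 + 1.732*I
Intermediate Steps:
l = I*sqrt(3) (l = sqrt(-3) = I*sqrt(3) ≈ 1.732*I)
j(h) = h**2 + 6*h + I*sqrt(3) (j(h) = (h**2 + 6*h) + I*sqrt(3) = h**2 + 6*h + I*sqrt(3))
(10 - M)*44 + j(-11) = (10 - 1*8)*44 + ((-11)**2 + 6*(-11) + I*sqrt(3)) = (10 - 8)*44 + (121 - 66 + I*sqrt(3)) = 2*44 + (55 + I*sqrt(3)) = 88 + (55 + I*sqrt(3)) = 143 + I*sqrt(3)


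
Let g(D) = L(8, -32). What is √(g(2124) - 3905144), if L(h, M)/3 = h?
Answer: 4*I*√244070 ≈ 1976.1*I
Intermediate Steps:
L(h, M) = 3*h
g(D) = 24 (g(D) = 3*8 = 24)
√(g(2124) - 3905144) = √(24 - 3905144) = √(-3905120) = 4*I*√244070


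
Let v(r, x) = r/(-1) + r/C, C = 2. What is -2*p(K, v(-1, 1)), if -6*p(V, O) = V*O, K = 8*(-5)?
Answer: -20/3 ≈ -6.6667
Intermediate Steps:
K = -40
v(r, x) = -r/2 (v(r, x) = r/(-1) + r/2 = r*(-1) + r*(1/2) = -r + r/2 = -r/2)
p(V, O) = -O*V/6 (p(V, O) = -V*O/6 = -O*V/6)
-2*p(K, v(-1, 1)) = -(-1)*(-1/2*(-1))*(-40)/3 = -(-1)*(-40)/(3*2) = -2*10/3 = -20/3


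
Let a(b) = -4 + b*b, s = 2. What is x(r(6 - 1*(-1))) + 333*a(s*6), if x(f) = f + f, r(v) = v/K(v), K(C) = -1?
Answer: 46606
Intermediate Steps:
r(v) = -v (r(v) = v/(-1) = v*(-1) = -v)
x(f) = 2*f
a(b) = -4 + b²
x(r(6 - 1*(-1))) + 333*a(s*6) = 2*(-(6 - 1*(-1))) + 333*(-4 + (2*6)²) = 2*(-(6 + 1)) + 333*(-4 + 12²) = 2*(-1*7) + 333*(-4 + 144) = 2*(-7) + 333*140 = -14 + 46620 = 46606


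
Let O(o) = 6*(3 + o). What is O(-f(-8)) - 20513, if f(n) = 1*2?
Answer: -20507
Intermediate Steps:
f(n) = 2
O(o) = 18 + 6*o
O(-f(-8)) - 20513 = (18 + 6*(-1*2)) - 20513 = (18 + 6*(-2)) - 20513 = (18 - 12) - 20513 = 6 - 20513 = -20507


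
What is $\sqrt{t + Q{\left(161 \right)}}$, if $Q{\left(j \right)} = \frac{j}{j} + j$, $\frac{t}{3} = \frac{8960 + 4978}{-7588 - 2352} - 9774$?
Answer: $\frac{3 i \sqrt{80042461310}}{4970} \approx 170.78 i$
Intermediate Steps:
$t = - \frac{145751247}{4970}$ ($t = 3 \left(\frac{8960 + 4978}{-7588 - 2352} - 9774\right) = 3 \left(\frac{13938}{-9940} - 9774\right) = 3 \left(13938 \left(- \frac{1}{9940}\right) - 9774\right) = 3 \left(- \frac{6969}{4970} - 9774\right) = 3 \left(- \frac{48583749}{4970}\right) = - \frac{145751247}{4970} \approx -29326.0$)
$Q{\left(j \right)} = 1 + j$
$\sqrt{t + Q{\left(161 \right)}} = \sqrt{- \frac{145751247}{4970} + \left(1 + 161\right)} = \sqrt{- \frac{145751247}{4970} + 162} = \sqrt{- \frac{144946107}{4970}} = \frac{3 i \sqrt{80042461310}}{4970}$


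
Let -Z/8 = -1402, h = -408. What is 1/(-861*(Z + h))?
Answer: -1/9305688 ≈ -1.0746e-7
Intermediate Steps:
Z = 11216 (Z = -8*(-1402) = 11216)
1/(-861*(Z + h)) = 1/(-861*(11216 - 408)) = 1/(-861*10808) = 1/(-9305688) = -1/9305688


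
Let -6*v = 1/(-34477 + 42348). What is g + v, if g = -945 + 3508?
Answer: 121040237/47226 ≈ 2563.0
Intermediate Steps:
v = -1/47226 (v = -1/(6*(-34477 + 42348)) = -⅙/7871 = -⅙*1/7871 = -1/47226 ≈ -2.1175e-5)
g = 2563
g + v = 2563 - 1/47226 = 121040237/47226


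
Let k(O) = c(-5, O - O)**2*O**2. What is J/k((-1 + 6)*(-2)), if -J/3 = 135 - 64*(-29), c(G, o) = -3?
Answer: -1991/300 ≈ -6.6367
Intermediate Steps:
J = -5973 (J = -3*(135 - 64*(-29)) = -3*(135 + 1856) = -3*1991 = -5973)
k(O) = 9*O**2 (k(O) = (-3)**2*O**2 = 9*O**2)
J/k((-1 + 6)*(-2)) = -5973*1/(36*(-1 + 6)**2) = -5973/(9*(5*(-2))**2) = -5973/(9*(-10)**2) = -5973/(9*100) = -5973/900 = -5973*1/900 = -1991/300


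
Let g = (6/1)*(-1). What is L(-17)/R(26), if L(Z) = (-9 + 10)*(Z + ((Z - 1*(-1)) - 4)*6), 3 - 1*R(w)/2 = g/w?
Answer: -1781/84 ≈ -21.202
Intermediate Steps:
g = -6 (g = (6*1)*(-1) = 6*(-1) = -6)
R(w) = 6 + 12/w (R(w) = 6 - (-12)/w = 6 + 12/w)
L(Z) = -18 + 7*Z (L(Z) = 1*(Z + ((Z + 1) - 4)*6) = 1*(Z + ((1 + Z) - 4)*6) = 1*(Z + (-3 + Z)*6) = 1*(Z + (-18 + 6*Z)) = 1*(-18 + 7*Z) = -18 + 7*Z)
L(-17)/R(26) = (-18 + 7*(-17))/(6 + 12/26) = (-18 - 119)/(6 + 12*(1/26)) = -137/(6 + 6/13) = -137/84/13 = -137*13/84 = -1781/84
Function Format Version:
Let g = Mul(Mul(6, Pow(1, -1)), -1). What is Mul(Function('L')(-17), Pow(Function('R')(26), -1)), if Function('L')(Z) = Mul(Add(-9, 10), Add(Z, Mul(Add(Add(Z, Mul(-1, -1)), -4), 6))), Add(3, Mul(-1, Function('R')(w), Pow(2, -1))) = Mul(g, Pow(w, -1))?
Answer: Rational(-1781, 84) ≈ -21.202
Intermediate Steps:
g = -6 (g = Mul(Mul(6, 1), -1) = Mul(6, -1) = -6)
Function('R')(w) = Add(6, Mul(12, Pow(w, -1))) (Function('R')(w) = Add(6, Mul(-2, Mul(-6, Pow(w, -1)))) = Add(6, Mul(12, Pow(w, -1))))
Function('L')(Z) = Add(-18, Mul(7, Z)) (Function('L')(Z) = Mul(1, Add(Z, Mul(Add(Add(Z, 1), -4), 6))) = Mul(1, Add(Z, Mul(Add(Add(1, Z), -4), 6))) = Mul(1, Add(Z, Mul(Add(-3, Z), 6))) = Mul(1, Add(Z, Add(-18, Mul(6, Z)))) = Mul(1, Add(-18, Mul(7, Z))) = Add(-18, Mul(7, Z)))
Mul(Function('L')(-17), Pow(Function('R')(26), -1)) = Mul(Add(-18, Mul(7, -17)), Pow(Add(6, Mul(12, Pow(26, -1))), -1)) = Mul(Add(-18, -119), Pow(Add(6, Mul(12, Rational(1, 26))), -1)) = Mul(-137, Pow(Add(6, Rational(6, 13)), -1)) = Mul(-137, Pow(Rational(84, 13), -1)) = Mul(-137, Rational(13, 84)) = Rational(-1781, 84)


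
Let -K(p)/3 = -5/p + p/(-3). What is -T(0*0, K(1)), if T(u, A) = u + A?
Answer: -16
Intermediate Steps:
K(p) = p + 15/p (K(p) = -3*(-5/p + p/(-3)) = -3*(-5/p + p*(-⅓)) = -3*(-5/p - p/3) = p + 15/p)
T(u, A) = A + u
-T(0*0, K(1)) = -((1 + 15/1) + 0*0) = -((1 + 15*1) + 0) = -((1 + 15) + 0) = -(16 + 0) = -1*16 = -16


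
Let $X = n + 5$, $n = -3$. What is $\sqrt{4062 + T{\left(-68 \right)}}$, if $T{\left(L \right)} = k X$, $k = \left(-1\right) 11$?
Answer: $2 \sqrt{1010} \approx 63.561$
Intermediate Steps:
$X = 2$ ($X = -3 + 5 = 2$)
$k = -11$
$T{\left(L \right)} = -22$ ($T{\left(L \right)} = \left(-11\right) 2 = -22$)
$\sqrt{4062 + T{\left(-68 \right)}} = \sqrt{4062 - 22} = \sqrt{4040} = 2 \sqrt{1010}$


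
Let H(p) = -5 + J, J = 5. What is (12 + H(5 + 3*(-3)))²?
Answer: 144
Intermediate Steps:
H(p) = 0 (H(p) = -5 + 5 = 0)
(12 + H(5 + 3*(-3)))² = (12 + 0)² = 12² = 144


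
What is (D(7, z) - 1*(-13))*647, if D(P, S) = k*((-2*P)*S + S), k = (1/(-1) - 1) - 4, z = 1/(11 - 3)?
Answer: 58877/4 ≈ 14719.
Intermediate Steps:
z = 1/8 ≈ 0.12500
k = -6 (k = (-1 - 1) - 4 = -2 - 4 = -6)
D(P, S) = -6*S + 12*P*S (D(P, S) = -6*((-2*P)*S + S) = -6*(-2*P*S + S) = -6*(S - 2*P*S) = -6*S + 12*P*S)
(D(7, z) - 1*(-13))*647 = (6*(1/8)*(-1 + 2*7) - 1*(-13))*647 = (6*(1/8)*(-1 + 14) + 13)*647 = (6*(1/8)*13 + 13)*647 = (39/4 + 13)*647 = (91/4)*647 = 58877/4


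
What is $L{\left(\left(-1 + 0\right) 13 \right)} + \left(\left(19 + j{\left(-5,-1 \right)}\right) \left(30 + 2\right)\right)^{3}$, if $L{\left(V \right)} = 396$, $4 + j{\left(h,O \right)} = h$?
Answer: $32768396$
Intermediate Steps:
$j{\left(h,O \right)} = -4 + h$
$L{\left(\left(-1 + 0\right) 13 \right)} + \left(\left(19 + j{\left(-5,-1 \right)}\right) \left(30 + 2\right)\right)^{3} = 396 + \left(\left(19 - 9\right) \left(30 + 2\right)\right)^{3} = 396 + \left(\left(19 - 9\right) 32\right)^{3} = 396 + \left(10 \cdot 32\right)^{3} = 396 + 320^{3} = 396 + 32768000 = 32768396$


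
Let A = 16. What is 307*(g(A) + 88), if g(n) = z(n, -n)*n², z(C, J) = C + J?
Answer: 27016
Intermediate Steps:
g(n) = 0 (g(n) = (n - n)*n² = 0*n² = 0)
307*(g(A) + 88) = 307*(0 + 88) = 307*88 = 27016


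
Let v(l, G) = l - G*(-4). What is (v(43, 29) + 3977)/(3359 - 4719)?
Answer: -517/170 ≈ -3.0412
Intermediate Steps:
v(l, G) = l + 4*G (v(l, G) = l - (-4)*G = l + 4*G)
(v(43, 29) + 3977)/(3359 - 4719) = ((43 + 4*29) + 3977)/(3359 - 4719) = ((43 + 116) + 3977)/(-1360) = (159 + 3977)*(-1/1360) = 4136*(-1/1360) = -517/170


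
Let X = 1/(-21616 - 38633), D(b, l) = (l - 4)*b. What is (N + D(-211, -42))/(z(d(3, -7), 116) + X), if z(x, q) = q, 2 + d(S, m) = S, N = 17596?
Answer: 149538018/635353 ≈ 235.36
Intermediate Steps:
d(S, m) = -2 + S
D(b, l) = b*(-4 + l) (D(b, l) = (-4 + l)*b = b*(-4 + l))
X = -1/60249 (X = 1/(-60249) = -1/60249 ≈ -1.6598e-5)
(N + D(-211, -42))/(z(d(3, -7), 116) + X) = (17596 - 211*(-4 - 42))/(116 - 1/60249) = (17596 - 211*(-46))/(6988883/60249) = (17596 + 9706)*(60249/6988883) = 27302*(60249/6988883) = 149538018/635353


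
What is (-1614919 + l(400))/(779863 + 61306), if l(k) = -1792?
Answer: -1616711/841169 ≈ -1.9220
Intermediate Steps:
(-1614919 + l(400))/(779863 + 61306) = (-1614919 - 1792)/(779863 + 61306) = -1616711/841169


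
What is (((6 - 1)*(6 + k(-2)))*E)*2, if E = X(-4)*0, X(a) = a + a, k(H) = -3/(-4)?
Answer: 0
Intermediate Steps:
k(H) = ¾ (k(H) = -3*(-¼) = ¾)
X(a) = 2*a
E = 0 (E = (2*(-4))*0 = -8*0 = 0)
(((6 - 1)*(6 + k(-2)))*E)*2 = (((6 - 1)*(6 + ¾))*0)*2 = ((5*(27/4))*0)*2 = ((135/4)*0)*2 = 0*2 = 0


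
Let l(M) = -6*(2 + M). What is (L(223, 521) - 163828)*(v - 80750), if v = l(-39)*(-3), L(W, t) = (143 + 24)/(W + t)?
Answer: 1240452802105/93 ≈ 1.3338e+10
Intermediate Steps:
l(M) = -12 - 6*M
L(W, t) = 167/(W + t)
v = -666 (v = (-12 - 6*(-39))*(-3) = (-12 + 234)*(-3) = 222*(-3) = -666)
(L(223, 521) - 163828)*(v - 80750) = (167/(223 + 521) - 163828)*(-666 - 80750) = (167/744 - 163828)*(-81416) = -121887865/744*(-81416) = 1240452802105/93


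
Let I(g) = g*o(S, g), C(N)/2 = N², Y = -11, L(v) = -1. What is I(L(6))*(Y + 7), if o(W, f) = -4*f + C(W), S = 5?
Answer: 216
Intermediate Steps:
C(N) = 2*N²
o(W, f) = -4*f + 2*W²
I(g) = g*(50 - 4*g) (I(g) = g*(-4*g + 2*5²) = g*(-4*g + 2*25) = g*(-4*g + 50) = g*(50 - 4*g))
I(L(6))*(Y + 7) = (2*(-1)*(25 - 2*(-1)))*(-11 + 7) = (2*(-1)*(25 + 2))*(-4) = (2*(-1)*27)*(-4) = -54*(-4) = 216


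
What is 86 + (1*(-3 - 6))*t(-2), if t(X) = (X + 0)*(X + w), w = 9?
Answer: 212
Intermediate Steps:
t(X) = X*(9 + X) (t(X) = (X + 0)*(X + 9) = X*(9 + X))
86 + (1*(-3 - 6))*t(-2) = 86 + (1*(-3 - 6))*(-2*(9 - 2)) = 86 + (1*(-9))*(-2*7) = 86 - 9*(-14) = 86 + 126 = 212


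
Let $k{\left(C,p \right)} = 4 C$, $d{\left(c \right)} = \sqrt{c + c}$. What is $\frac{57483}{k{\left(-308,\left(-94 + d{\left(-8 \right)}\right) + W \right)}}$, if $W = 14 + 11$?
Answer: $- \frac{57483}{1232} \approx -46.658$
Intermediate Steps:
$d{\left(c \right)} = \sqrt{2} \sqrt{c}$ ($d{\left(c \right)} = \sqrt{2 c} = \sqrt{2} \sqrt{c}$)
$W = 25$
$\frac{57483}{k{\left(-308,\left(-94 + d{\left(-8 \right)}\right) + W \right)}} = \frac{57483}{4 \left(-308\right)} = \frac{57483}{-1232} = 57483 \left(- \frac{1}{1232}\right) = - \frac{57483}{1232}$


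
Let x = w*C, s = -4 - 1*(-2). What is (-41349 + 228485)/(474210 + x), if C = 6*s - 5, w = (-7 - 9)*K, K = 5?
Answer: 93568/237785 ≈ 0.39350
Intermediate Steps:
s = -2 (s = -4 + 2 = -2)
w = -80 (w = (-7 - 9)*5 = -16*5 = -80)
C = -17 (C = 6*(-2) - 5 = -12 - 5 = -17)
x = 1360 (x = -80*(-17) = 1360)
(-41349 + 228485)/(474210 + x) = (-41349 + 228485)/(474210 + 1360) = 187136/475570 = 187136*(1/475570) = 93568/237785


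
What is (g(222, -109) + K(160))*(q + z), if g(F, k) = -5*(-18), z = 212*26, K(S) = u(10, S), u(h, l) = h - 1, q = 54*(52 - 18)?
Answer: 727452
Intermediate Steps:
q = 1836 (q = 54*34 = 1836)
u(h, l) = -1 + h
K(S) = 9 (K(S) = -1 + 10 = 9)
z = 5512
g(F, k) = 90
(g(222, -109) + K(160))*(q + z) = (90 + 9)*(1836 + 5512) = 99*7348 = 727452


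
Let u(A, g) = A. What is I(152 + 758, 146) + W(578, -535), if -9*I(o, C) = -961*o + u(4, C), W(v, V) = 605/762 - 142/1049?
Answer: 77670068333/799338 ≈ 97168.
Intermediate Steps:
W(v, V) = 526441/799338 (W(v, V) = 605*(1/762) - 142*1/1049 = 605/762 - 142/1049 = 526441/799338)
I(o, C) = -4/9 + 961*o/9 (I(o, C) = -(-961*o + 4)/9 = -(4 - 961*o)/9 = -4/9 + 961*o/9)
I(152 + 758, 146) + W(578, -535) = (-4/9 + 961*(152 + 758)/9) + 526441/799338 = (-4/9 + (961/9)*910) + 526441/799338 = (-4/9 + 874510/9) + 526441/799338 = 291502/3 + 526441/799338 = 77670068333/799338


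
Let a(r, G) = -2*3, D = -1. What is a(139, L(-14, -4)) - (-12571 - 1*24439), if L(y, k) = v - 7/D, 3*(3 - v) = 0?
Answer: 37004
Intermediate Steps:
v = 3 (v = 3 - ⅓*0 = 3 + 0 = 3)
L(y, k) = 10 (L(y, k) = 3 - 7/(-1) = 3 - 7*(-1) = 3 - 1*(-7) = 3 + 7 = 10)
a(r, G) = -6
a(139, L(-14, -4)) - (-12571 - 1*24439) = -6 - (-12571 - 1*24439) = -6 - (-12571 - 24439) = -6 - 1*(-37010) = -6 + 37010 = 37004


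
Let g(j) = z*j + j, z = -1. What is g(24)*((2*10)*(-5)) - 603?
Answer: -603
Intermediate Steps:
g(j) = 0 (g(j) = -j + j = 0)
g(24)*((2*10)*(-5)) - 603 = 0*((2*10)*(-5)) - 603 = 0*(20*(-5)) - 603 = 0*(-100) - 603 = 0 - 603 = -603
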